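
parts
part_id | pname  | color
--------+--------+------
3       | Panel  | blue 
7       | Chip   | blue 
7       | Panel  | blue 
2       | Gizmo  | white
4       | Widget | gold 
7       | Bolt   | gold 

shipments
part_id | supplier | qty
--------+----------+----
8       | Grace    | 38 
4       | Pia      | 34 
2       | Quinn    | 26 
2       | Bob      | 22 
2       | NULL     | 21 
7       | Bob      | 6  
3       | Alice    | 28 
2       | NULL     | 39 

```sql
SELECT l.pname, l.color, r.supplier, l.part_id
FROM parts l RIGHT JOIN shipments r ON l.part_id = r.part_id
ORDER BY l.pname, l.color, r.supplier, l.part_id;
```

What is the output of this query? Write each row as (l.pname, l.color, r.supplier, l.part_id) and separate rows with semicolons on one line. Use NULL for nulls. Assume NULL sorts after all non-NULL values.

RIGHT JOIN keeps every row from `shipments`; unmatched rows get NULL for `parts`'s columns.
Matching on l.part_id = r.part_id.
- l[0] part_id=3 → 1 match(es) in r → 1 row(s).
- l[1] part_id=7 → 1 match(es) in r → 1 row(s).
- l[2] part_id=7 → 1 match(es) in r → 1 row(s).
- l[3] part_id=2 → 4 match(es) in r → 4 row(s).
- l[4] part_id=4 → 1 match(es) in r → 1 row(s).
- l[5] part_id=7 → 1 match(es) in r → 1 row(s).
- plus 1 unmatched r row(s), each kept with NULL l columns.
After projecting and ordering:
l.pname | l.color | r.supplier | l.part_id
Bolt | gold | Bob | 7
Chip | blue | Bob | 7
Gizmo | white | Bob | 2
Gizmo | white | Quinn | 2
Gizmo | white | NULL | 2
Gizmo | white | NULL | 2
Panel | blue | Alice | 3
Panel | blue | Bob | 7
Widget | gold | Pia | 4
NULL | NULL | Grace | NULL

(Bolt, gold, Bob, 7); (Chip, blue, Bob, 7); (Gizmo, white, Bob, 2); (Gizmo, white, Quinn, 2); (Gizmo, white, NULL, 2); (Gizmo, white, NULL, 2); (Panel, blue, Alice, 3); (Panel, blue, Bob, 7); (Widget, gold, Pia, 4); (NULL, NULL, Grace, NULL)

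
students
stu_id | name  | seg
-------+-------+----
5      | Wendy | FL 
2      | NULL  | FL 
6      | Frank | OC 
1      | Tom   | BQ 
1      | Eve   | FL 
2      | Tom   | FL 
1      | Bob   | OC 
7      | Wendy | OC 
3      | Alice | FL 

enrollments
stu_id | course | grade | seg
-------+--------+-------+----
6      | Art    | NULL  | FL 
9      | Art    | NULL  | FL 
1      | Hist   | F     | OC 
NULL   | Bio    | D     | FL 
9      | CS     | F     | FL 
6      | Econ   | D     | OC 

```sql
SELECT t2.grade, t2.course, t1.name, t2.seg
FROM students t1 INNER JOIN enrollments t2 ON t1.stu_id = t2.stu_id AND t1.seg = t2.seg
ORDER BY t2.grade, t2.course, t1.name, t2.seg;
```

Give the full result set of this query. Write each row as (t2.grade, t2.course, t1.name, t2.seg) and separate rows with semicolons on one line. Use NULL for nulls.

(D, Econ, Frank, OC); (F, Hist, Bob, OC)

INNER JOIN keeps only pairs where the ON condition holds.
Matching on t1.stu_id = t2.stu_id AND t1.seg = t2.seg. A NULL in a compared column never satisfies the condition.
- t1[0] stu_id=5, seg=FL → no match; dropped.
- t1[1] stu_id=2, seg=FL → no match; dropped.
- t1[2] stu_id=6, seg=OC → 1 match(es) in t2 → 1 row(s).
- t1[3] stu_id=1, seg=BQ → no match; dropped.
- t1[4] stu_id=1, seg=FL → no match; dropped.
- t1[5] stu_id=2, seg=FL → no match; dropped.
- t1[6] stu_id=1, seg=OC → 1 match(es) in t2 → 1 row(s).
- t1[7] stu_id=7, seg=OC → no match; dropped.
- t1[8] stu_id=3, seg=FL → no match; dropped.
After projecting and ordering:
t2.grade | t2.course | t1.name | t2.seg
D | Econ | Frank | OC
F | Hist | Bob | OC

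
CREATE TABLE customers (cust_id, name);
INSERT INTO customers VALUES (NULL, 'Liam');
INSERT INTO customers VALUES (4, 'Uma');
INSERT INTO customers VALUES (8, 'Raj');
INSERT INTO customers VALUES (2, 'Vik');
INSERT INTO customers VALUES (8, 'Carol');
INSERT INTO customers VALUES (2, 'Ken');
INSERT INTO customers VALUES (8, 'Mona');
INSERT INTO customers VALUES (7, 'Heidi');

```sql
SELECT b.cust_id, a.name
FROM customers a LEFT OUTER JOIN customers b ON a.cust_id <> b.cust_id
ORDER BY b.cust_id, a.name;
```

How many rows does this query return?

35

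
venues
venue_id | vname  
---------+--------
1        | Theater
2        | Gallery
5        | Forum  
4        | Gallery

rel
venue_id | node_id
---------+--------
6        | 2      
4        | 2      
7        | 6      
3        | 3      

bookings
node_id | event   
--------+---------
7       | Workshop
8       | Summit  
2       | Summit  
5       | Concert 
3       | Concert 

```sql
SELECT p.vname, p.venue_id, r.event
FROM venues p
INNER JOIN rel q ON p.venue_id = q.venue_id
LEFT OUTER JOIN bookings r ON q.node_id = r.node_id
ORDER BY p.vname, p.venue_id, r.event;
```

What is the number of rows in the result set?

1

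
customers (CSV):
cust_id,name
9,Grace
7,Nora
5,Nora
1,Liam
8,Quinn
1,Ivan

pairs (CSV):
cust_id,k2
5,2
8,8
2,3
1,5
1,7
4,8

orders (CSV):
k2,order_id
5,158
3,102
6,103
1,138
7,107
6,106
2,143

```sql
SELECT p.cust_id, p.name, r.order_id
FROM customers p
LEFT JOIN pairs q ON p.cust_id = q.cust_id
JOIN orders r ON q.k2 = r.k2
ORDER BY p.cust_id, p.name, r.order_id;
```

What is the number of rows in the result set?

5

Evaluate left to right. First `customers p LEFT JOIN pairs q` on cust_id: 8 row(s).
Then INNER JOIN `orders r` on k2: keep only rows whose q.k2 appears in r.
Result: 5 row(s).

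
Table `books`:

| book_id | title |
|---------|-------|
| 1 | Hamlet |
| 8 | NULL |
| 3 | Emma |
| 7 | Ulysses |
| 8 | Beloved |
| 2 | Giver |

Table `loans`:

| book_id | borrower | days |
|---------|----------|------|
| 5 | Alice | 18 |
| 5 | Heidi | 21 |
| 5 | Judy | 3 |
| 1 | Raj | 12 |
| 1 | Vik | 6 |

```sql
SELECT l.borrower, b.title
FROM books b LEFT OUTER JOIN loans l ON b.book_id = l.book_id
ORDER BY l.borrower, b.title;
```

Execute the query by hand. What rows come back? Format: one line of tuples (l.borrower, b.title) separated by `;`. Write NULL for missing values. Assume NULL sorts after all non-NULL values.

(Raj, Hamlet); (Vik, Hamlet); (NULL, Beloved); (NULL, Emma); (NULL, Giver); (NULL, Ulysses); (NULL, NULL)

LEFT JOIN keeps every row from `books`; unmatched rows get NULL for `loans`'s columns.
Matching on b.book_id = l.book_id.
- b[0] book_id=1 → 2 match(es) in l → 2 row(s).
- b[1] book_id=8 → no match; kept with NULLs on the l side.
- b[2] book_id=3 → no match; kept with NULLs on the l side.
- b[3] book_id=7 → no match; kept with NULLs on the l side.
- b[4] book_id=8 → no match; kept with NULLs on the l side.
- b[5] book_id=2 → no match; kept with NULLs on the l side.
After projecting and ordering:
l.borrower | b.title
Raj | Hamlet
Vik | Hamlet
NULL | Beloved
NULL | Emma
NULL | Giver
NULL | Ulysses
NULL | NULL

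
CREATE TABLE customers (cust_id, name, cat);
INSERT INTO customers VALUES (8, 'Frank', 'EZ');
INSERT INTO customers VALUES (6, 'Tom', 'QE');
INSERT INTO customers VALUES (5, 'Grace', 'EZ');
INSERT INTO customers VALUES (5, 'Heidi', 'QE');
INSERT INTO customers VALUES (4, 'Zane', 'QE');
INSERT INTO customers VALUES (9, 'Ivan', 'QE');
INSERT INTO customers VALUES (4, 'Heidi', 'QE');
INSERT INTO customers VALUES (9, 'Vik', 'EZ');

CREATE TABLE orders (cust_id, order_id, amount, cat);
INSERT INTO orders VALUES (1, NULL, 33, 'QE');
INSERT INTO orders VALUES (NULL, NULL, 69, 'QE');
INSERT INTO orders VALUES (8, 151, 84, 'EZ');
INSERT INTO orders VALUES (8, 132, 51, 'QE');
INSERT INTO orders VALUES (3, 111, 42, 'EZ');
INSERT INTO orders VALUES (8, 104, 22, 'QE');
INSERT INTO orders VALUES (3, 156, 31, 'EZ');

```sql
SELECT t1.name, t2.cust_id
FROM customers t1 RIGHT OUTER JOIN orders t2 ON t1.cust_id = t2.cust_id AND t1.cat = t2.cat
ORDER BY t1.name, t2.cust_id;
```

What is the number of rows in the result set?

7

RIGHT JOIN keeps every row from `orders`; unmatched rows get NULL for `customers`'s columns.
Matching on t1.cust_id = t2.cust_id AND t1.cat = t2.cat. A NULL in a compared column never satisfies the condition.
- t1 (cust_id=8, cat=EZ) pairs with 1 row(s) of t2.
- t1 (cust_id=6, cat=QE) has no partner in t2.
- t1 (cust_id=5, cat=EZ) has no partner in t2.
- t1 (cust_id=5, cat=QE) has no partner in t2.
- t1 (cust_id=4, cat=QE) has no partner in t2.
- t1 (cust_id=9, cat=QE) has no partner in t2.
- t1 (cust_id=4, cat=QE) has no partner in t2.
- t1 (cust_id=9, cat=EZ) has no partner in t2.
- 6 t2 row(s) had no t1 match → kept, t1 columns NULL.
Total: 1 matched + 6 padded = 7 rows.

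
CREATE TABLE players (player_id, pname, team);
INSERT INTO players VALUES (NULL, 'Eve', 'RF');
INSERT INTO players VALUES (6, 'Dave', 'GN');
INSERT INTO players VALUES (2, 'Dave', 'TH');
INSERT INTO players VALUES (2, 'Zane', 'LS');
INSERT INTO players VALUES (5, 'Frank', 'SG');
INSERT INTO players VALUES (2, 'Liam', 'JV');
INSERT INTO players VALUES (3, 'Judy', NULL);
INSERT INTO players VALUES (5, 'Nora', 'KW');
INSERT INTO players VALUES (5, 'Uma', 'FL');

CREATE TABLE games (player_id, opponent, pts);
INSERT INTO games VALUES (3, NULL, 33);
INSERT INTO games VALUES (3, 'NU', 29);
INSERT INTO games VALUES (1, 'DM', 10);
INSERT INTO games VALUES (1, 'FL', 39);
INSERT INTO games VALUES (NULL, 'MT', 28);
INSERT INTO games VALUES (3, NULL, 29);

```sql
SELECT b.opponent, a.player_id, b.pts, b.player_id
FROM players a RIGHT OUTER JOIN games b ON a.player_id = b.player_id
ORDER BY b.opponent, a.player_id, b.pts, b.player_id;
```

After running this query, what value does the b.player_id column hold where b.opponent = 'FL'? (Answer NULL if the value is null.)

RIGHT JOIN keeps every row from `games`; unmatched rows get NULL for `players`'s columns.
Matching on a.player_id = b.player_id. A NULL in a compared column never satisfies the condition.
Matched pairs: 3; unmatched b rows kept: 3.

1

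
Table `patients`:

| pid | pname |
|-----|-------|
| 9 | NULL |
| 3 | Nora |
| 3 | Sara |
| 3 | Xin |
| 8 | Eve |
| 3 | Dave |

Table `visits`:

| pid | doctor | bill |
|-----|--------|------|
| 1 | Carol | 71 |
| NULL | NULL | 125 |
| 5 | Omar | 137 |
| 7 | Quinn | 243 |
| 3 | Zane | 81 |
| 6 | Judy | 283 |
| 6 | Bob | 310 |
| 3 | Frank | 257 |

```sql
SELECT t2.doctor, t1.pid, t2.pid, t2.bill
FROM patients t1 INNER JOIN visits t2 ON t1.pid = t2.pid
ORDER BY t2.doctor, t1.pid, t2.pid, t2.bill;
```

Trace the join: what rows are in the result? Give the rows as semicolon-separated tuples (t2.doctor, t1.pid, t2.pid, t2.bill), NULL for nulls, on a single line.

INNER JOIN keeps only pairs where the ON condition holds.
Matching on t1.pid = t2.pid. A NULL in a compared column never satisfies the condition.
- pid=9: no matching t2 row, dropped.
- pid=3: 2 matching t2 row(s), so 2 row(s) emitted.
- pid=3: 2 matching t2 row(s), so 2 row(s) emitted.
- pid=3: 2 matching t2 row(s), so 2 row(s) emitted.
- pid=8: no matching t2 row, dropped.
- pid=3: 2 matching t2 row(s), so 2 row(s) emitted.
After projecting and ordering:
t2.doctor | t1.pid | t2.pid | t2.bill
Frank | 3 | 3 | 257
Frank | 3 | 3 | 257
Frank | 3 | 3 | 257
Frank | 3 | 3 | 257
Zane | 3 | 3 | 81
Zane | 3 | 3 | 81
Zane | 3 | 3 | 81
Zane | 3 | 3 | 81

(Frank, 3, 3, 257); (Frank, 3, 3, 257); (Frank, 3, 3, 257); (Frank, 3, 3, 257); (Zane, 3, 3, 81); (Zane, 3, 3, 81); (Zane, 3, 3, 81); (Zane, 3, 3, 81)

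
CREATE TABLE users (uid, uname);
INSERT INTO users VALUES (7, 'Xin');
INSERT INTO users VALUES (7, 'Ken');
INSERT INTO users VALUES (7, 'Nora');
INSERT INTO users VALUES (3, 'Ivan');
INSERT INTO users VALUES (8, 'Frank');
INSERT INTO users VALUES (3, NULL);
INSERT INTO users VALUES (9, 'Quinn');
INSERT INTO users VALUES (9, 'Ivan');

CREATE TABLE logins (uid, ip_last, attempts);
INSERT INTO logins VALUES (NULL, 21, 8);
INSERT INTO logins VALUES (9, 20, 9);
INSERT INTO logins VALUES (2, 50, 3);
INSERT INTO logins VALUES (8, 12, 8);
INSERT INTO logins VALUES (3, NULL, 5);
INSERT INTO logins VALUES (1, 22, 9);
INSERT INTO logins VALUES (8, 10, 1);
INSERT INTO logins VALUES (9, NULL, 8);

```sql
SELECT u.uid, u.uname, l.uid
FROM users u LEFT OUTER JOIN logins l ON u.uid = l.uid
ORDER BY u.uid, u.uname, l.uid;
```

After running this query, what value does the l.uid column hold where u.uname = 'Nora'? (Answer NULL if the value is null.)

LEFT JOIN keeps every row from `users`; unmatched rows get NULL for `logins`'s columns.
Matching on u.uid = l.uid. A NULL in a compared column never satisfies the condition.
- u row (uid=7): no match → kept, l columns NULL.
- u row (uid=7): no match → kept, l columns NULL.
- u row (uid=7): no match → kept, l columns NULL.
- u row (uid=3): matches 1 l row(s) → 1 output row(s).
- u row (uid=8): matches 2 l row(s) → 2 output row(s).
- u row (uid=3): matches 1 l row(s) → 1 output row(s).
- u row (uid=9): matches 2 l row(s) → 2 output row(s).
- u row (uid=9): matches 2 l row(s) → 2 output row(s).

NULL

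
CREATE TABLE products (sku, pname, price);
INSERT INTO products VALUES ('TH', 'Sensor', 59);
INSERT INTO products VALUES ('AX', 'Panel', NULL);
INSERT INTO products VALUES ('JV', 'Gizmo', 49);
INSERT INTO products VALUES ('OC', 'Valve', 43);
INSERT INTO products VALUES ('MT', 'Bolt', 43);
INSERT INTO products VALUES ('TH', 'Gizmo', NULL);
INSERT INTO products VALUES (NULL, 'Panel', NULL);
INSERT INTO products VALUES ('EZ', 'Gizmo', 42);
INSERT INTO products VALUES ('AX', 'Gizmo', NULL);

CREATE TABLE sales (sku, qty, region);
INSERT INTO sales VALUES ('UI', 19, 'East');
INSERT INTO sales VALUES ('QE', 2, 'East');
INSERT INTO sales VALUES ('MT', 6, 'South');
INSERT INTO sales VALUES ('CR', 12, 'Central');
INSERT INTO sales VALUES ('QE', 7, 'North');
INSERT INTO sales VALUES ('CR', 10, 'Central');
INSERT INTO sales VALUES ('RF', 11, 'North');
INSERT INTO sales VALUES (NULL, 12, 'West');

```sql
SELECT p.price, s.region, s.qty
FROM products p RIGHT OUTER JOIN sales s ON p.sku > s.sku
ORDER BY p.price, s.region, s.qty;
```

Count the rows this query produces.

23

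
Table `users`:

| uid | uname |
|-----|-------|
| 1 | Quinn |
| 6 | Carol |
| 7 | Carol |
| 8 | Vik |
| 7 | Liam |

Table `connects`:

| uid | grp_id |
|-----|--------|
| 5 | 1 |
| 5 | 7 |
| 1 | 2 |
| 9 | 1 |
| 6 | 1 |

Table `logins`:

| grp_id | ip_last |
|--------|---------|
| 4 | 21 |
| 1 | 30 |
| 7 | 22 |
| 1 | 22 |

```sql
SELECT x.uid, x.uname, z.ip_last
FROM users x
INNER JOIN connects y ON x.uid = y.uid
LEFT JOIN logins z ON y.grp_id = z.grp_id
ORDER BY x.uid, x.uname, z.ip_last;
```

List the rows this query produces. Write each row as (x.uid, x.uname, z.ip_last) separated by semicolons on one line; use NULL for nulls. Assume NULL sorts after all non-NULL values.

(1, Quinn, NULL); (6, Carol, 22); (6, Carol, 30)

Joins associate left-to-right: users INNER JOIN connects on uid gives 2 intermediate row(s).
Then LEFT JOIN `logins z` on grp_id: each of those 2 rows is kept; rows whose y.grp_id has no match in z get NULL for z's columns.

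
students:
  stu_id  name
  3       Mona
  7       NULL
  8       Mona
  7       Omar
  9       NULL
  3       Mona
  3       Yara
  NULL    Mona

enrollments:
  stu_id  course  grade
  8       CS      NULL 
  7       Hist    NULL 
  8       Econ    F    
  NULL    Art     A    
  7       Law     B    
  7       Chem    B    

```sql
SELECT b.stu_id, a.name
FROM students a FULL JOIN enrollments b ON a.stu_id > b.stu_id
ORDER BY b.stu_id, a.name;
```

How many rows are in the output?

15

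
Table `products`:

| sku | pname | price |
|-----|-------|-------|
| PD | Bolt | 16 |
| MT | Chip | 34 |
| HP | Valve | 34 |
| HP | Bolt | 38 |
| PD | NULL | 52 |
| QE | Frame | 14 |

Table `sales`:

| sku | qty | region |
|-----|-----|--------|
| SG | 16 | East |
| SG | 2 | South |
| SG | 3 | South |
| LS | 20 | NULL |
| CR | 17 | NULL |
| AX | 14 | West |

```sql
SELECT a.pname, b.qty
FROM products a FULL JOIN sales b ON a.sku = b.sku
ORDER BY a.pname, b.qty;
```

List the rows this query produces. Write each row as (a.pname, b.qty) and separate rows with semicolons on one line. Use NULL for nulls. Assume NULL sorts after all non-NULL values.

FULL OUTER JOIN keeps every row from both sides; unmatched rows get NULL for the other side's columns.
Matching on a.sku = b.sku.
Matched pairs: 0; unmatched a rows kept: 6; unmatched b rows kept: 6.

(Bolt, NULL); (Bolt, NULL); (Chip, NULL); (Frame, NULL); (Valve, NULL); (NULL, 2); (NULL, 3); (NULL, 14); (NULL, 16); (NULL, 17); (NULL, 20); (NULL, NULL)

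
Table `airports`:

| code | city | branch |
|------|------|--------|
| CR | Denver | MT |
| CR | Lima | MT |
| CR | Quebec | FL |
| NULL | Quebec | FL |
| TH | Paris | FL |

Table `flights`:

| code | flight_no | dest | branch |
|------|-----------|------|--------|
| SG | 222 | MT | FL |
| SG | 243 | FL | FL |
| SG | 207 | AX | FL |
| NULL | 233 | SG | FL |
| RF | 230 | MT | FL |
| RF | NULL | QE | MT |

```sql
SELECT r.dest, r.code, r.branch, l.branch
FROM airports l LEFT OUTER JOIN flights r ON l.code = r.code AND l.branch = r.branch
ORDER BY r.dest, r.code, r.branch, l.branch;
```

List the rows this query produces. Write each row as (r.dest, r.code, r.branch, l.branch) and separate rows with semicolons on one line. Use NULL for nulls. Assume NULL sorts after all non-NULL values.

(NULL, NULL, NULL, FL); (NULL, NULL, NULL, FL); (NULL, NULL, NULL, FL); (NULL, NULL, NULL, MT); (NULL, NULL, NULL, MT)

LEFT JOIN keeps every row from `airports`; unmatched rows get NULL for `flights`'s columns.
Matching on l.code = r.code AND l.branch = r.branch. A NULL in a compared column never satisfies the condition.
- l row (code=CR, branch=MT): no match → kept, r columns NULL.
- l row (code=CR, branch=MT): no match → kept, r columns NULL.
- l row (code=CR, branch=FL): no match → kept, r columns NULL.
- l row (code=NULL, branch=FL): no match → kept, r columns NULL.
- l row (code=TH, branch=FL): no match → kept, r columns NULL.
After projecting and ordering:
r.dest | r.code | r.branch | l.branch
NULL | NULL | NULL | FL
NULL | NULL | NULL | FL
NULL | NULL | NULL | FL
NULL | NULL | NULL | MT
NULL | NULL | NULL | MT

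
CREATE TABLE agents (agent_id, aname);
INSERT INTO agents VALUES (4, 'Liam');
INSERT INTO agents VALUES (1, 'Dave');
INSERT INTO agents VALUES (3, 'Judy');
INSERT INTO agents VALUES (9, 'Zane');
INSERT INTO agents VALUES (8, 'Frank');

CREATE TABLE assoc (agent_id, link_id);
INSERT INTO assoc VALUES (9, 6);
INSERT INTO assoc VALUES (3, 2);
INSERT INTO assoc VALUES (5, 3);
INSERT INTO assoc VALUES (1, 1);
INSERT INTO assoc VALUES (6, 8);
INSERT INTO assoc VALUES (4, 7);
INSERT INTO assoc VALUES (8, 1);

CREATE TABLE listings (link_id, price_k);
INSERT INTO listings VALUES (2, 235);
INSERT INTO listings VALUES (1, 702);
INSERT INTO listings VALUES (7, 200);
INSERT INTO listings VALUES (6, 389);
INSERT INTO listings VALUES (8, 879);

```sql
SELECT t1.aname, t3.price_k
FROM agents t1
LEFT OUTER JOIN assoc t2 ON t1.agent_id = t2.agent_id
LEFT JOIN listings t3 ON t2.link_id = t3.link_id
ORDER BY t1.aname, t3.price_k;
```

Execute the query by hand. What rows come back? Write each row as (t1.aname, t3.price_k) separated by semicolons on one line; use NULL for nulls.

Evaluate left to right. First `agents t1 LEFT JOIN assoc t2` on agent_id: 5 row(s).
Then LEFT JOIN `listings t3` on link_id: each of those 5 rows is kept; rows whose t2.link_id has no match in t3 get NULL for t3's columns.

(Dave, 702); (Frank, 702); (Judy, 235); (Liam, 200); (Zane, 389)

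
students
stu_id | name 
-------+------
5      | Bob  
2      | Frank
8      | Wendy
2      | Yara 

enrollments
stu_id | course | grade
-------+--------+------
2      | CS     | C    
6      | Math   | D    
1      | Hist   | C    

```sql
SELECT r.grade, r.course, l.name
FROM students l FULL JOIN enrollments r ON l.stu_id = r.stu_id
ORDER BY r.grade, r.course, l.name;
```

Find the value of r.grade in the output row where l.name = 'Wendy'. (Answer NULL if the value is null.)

FULL OUTER JOIN keeps every row from both sides; unmatched rows get NULL for the other side's columns.
Matching on l.stu_id = r.stu_id.
- l (stu_id=5) has no partner → padded with NULL.
- l (stu_id=2) pairs with 1 row(s) of r.
- l (stu_id=8) has no partner → padded with NULL.
- l (stu_id=2) pairs with 1 row(s) of r.
- plus 2 unmatched r row(s), each kept with NULL l columns.

NULL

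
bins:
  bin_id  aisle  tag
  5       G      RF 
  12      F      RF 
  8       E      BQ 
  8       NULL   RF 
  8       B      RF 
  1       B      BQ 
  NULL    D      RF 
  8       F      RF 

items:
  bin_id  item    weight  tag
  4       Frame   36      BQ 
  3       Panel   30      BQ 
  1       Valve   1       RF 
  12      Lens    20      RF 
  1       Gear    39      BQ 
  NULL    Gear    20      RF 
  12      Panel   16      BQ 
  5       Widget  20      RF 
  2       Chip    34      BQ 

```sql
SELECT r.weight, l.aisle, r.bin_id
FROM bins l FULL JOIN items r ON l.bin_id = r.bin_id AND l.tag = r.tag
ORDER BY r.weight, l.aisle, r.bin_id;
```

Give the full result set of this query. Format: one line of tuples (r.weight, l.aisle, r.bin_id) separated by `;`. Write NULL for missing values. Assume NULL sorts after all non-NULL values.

FULL OUTER JOIN keeps every row from both sides; unmatched rows get NULL for the other side's columns.
Matching on l.bin_id = r.bin_id AND l.tag = r.tag. A NULL in a compared column never satisfies the condition.
Matched pairs: 3; unmatched l rows kept: 5; unmatched r rows kept: 6.

(1, NULL, 1); (16, NULL, 12); (20, F, 12); (20, G, 5); (20, NULL, NULL); (30, NULL, 3); (34, NULL, 2); (36, NULL, 4); (39, B, 1); (NULL, B, NULL); (NULL, D, NULL); (NULL, E, NULL); (NULL, F, NULL); (NULL, NULL, NULL)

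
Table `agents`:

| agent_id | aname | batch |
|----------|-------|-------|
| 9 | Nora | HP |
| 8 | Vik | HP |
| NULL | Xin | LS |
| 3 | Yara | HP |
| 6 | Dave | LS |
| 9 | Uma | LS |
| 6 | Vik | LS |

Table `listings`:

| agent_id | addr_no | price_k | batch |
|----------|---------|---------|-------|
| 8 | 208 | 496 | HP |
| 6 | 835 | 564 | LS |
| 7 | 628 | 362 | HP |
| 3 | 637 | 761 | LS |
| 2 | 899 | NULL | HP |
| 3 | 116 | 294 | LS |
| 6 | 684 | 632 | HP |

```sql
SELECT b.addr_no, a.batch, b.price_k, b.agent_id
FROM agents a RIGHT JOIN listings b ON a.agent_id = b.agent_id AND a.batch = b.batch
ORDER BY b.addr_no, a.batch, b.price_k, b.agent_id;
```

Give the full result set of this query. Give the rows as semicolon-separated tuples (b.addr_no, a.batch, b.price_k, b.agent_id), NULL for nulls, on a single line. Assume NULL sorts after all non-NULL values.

RIGHT JOIN keeps every row from `listings`; unmatched rows get NULL for `agents`'s columns.
Matching on a.agent_id = b.agent_id AND a.batch = b.batch. A NULL in a compared column never satisfies the condition.
- a[0] agent_id=9, batch=HP → no match.
- a[1] agent_id=8, batch=HP → 1 match(es) in b → 1 row(s).
- a[2] agent_id=NULL, batch=LS → no match.
- a[3] agent_id=3, batch=HP → no match.
- a[4] agent_id=6, batch=LS → 1 match(es) in b → 1 row(s).
- a[5] agent_id=9, batch=LS → no match.
- a[6] agent_id=6, batch=LS → 1 match(es) in b → 1 row(s).
- 5 row(s) from b found no a partner → padded with NULL.
After projecting and ordering:
b.addr_no | a.batch | b.price_k | b.agent_id
116 | NULL | 294 | 3
208 | HP | 496 | 8
628 | NULL | 362 | 7
637 | NULL | 761 | 3
684 | NULL | 632 | 6
835 | LS | 564 | 6
835 | LS | 564 | 6
899 | NULL | NULL | 2

(116, NULL, 294, 3); (208, HP, 496, 8); (628, NULL, 362, 7); (637, NULL, 761, 3); (684, NULL, 632, 6); (835, LS, 564, 6); (835, LS, 564, 6); (899, NULL, NULL, 2)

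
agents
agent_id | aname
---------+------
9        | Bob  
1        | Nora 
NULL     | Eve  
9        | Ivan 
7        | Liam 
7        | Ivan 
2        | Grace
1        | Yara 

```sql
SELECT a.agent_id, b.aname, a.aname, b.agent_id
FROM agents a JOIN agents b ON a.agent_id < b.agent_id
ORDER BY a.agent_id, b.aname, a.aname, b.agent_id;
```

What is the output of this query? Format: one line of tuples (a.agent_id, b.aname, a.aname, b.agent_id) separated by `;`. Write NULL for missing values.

(1, Bob, Nora, 9); (1, Bob, Yara, 9); (1, Grace, Nora, 2); (1, Grace, Yara, 2); (1, Ivan, Nora, 7); (1, Ivan, Nora, 9); (1, Ivan, Yara, 7); (1, Ivan, Yara, 9); (1, Liam, Nora, 7); (1, Liam, Yara, 7); (2, Bob, Grace, 9); (2, Ivan, Grace, 7); (2, Ivan, Grace, 9); (2, Liam, Grace, 7); (7, Bob, Ivan, 9); (7, Bob, Liam, 9); (7, Ivan, Ivan, 9); (7, Ivan, Liam, 9)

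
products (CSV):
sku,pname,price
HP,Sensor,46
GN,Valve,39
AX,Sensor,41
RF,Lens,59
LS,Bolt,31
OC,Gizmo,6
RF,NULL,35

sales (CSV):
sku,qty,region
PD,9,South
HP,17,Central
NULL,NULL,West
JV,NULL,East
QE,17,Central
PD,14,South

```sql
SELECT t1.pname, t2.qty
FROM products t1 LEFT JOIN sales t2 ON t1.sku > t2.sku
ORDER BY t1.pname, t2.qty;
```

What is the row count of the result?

17

LEFT JOIN keeps every row from `products`; unmatched rows get NULL for `sales`'s columns.
Matching on t1.sku > t2.sku. A NULL in a compared column never satisfies the condition.
Matched pairs: 14; unmatched t1 rows kept: 3.
Total: 14 matched + 3 padded = 17 rows.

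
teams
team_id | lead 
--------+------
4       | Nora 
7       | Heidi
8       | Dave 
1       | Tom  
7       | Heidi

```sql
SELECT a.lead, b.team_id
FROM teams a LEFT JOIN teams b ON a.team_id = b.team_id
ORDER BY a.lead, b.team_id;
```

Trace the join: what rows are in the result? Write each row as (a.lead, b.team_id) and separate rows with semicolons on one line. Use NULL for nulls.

(Dave, 8); (Heidi, 7); (Heidi, 7); (Heidi, 7); (Heidi, 7); (Nora, 4); (Tom, 1)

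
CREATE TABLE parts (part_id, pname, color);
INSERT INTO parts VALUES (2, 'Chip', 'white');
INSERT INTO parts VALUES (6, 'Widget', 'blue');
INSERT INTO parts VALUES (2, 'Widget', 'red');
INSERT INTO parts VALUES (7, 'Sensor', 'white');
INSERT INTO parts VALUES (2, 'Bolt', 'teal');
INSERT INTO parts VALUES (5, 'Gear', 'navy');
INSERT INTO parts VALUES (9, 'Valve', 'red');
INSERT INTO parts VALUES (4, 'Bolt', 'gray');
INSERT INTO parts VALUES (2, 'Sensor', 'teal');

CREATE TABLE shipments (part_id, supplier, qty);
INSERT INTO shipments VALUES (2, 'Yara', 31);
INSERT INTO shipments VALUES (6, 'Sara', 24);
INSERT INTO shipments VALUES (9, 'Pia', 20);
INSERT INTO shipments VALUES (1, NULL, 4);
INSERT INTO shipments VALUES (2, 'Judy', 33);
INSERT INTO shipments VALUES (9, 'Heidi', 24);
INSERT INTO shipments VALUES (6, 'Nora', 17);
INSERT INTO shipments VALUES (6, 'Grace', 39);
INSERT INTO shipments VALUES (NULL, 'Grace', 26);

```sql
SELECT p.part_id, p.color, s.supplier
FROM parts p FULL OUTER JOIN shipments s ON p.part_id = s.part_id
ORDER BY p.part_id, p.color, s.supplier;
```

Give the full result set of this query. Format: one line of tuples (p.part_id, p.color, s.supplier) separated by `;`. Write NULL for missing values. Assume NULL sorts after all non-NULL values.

FULL OUTER JOIN keeps every row from both sides; unmatched rows get NULL for the other side's columns.
Matching on p.part_id = s.part_id. A NULL in a compared column never satisfies the condition.
Matched pairs: 13; unmatched p rows kept: 3; unmatched s rows kept: 2.

(2, red, Judy); (2, red, Yara); (2, teal, Judy); (2, teal, Judy); (2, teal, Yara); (2, teal, Yara); (2, white, Judy); (2, white, Yara); (4, gray, NULL); (5, navy, NULL); (6, blue, Grace); (6, blue, Nora); (6, blue, Sara); (7, white, NULL); (9, red, Heidi); (9, red, Pia); (NULL, NULL, Grace); (NULL, NULL, NULL)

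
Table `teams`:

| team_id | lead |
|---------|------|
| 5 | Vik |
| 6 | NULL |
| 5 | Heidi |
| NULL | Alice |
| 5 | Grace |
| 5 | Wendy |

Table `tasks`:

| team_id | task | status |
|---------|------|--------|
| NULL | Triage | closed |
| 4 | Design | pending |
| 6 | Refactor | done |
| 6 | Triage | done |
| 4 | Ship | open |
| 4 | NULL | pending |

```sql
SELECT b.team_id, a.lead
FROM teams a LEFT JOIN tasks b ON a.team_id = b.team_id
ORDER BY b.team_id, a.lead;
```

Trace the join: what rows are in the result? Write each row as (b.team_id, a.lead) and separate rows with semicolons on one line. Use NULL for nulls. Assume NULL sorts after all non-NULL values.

(6, NULL); (6, NULL); (NULL, Alice); (NULL, Grace); (NULL, Heidi); (NULL, Vik); (NULL, Wendy)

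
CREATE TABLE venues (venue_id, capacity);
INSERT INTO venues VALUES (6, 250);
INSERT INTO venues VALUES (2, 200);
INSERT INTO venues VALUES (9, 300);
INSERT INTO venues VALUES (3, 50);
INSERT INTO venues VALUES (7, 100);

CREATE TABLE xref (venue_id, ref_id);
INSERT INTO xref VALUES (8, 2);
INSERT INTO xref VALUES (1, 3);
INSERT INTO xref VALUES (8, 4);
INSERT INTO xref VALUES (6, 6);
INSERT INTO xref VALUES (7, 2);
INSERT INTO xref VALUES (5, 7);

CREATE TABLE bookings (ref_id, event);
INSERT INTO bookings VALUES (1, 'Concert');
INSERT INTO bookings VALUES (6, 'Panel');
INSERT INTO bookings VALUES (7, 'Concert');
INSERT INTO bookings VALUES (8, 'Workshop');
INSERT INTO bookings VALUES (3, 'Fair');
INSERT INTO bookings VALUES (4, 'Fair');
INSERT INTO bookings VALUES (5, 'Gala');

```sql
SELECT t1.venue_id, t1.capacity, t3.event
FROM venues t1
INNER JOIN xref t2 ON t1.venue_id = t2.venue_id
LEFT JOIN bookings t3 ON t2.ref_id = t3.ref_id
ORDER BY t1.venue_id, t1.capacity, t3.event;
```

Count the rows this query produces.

2

Joins associate left-to-right: venues INNER JOIN xref on venue_id gives 2 intermediate row(s).
Then LEFT JOIN `bookings t3` on ref_id: each of those 2 rows is kept; rows whose t2.ref_id has no match in t3 get NULL for t3's columns.
Result: 2 row(s).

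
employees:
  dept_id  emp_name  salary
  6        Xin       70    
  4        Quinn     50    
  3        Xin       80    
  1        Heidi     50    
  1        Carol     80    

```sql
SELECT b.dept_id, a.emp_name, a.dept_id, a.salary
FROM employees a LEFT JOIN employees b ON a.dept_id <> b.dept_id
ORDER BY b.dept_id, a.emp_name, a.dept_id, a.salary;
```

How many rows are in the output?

18

LEFT JOIN keeps every row from `employees a`; unmatched rows get NULL for `employees b`'s columns.
Matching on a.dept_id <> b.dept_id.
- dept_id=6: 4 matching b row(s), so 4 row(s) emitted.
- dept_id=4: 4 matching b row(s), so 4 row(s) emitted.
- dept_id=3: 4 matching b row(s), so 4 row(s) emitted.
- dept_id=1: 3 matching b row(s), so 3 row(s) emitted.
- dept_id=1: 3 matching b row(s), so 3 row(s) emitted.
Total: 18 rows.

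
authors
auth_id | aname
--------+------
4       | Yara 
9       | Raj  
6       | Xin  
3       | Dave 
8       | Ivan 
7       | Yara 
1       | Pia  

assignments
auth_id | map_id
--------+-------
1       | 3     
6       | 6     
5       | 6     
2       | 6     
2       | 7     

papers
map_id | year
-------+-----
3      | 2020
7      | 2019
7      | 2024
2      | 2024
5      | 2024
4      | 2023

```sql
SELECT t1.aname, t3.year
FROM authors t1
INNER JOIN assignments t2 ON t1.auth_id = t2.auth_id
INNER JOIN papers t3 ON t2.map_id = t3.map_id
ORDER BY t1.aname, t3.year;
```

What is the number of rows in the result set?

1

Joins associate left-to-right: authors INNER JOIN assignments on auth_id gives 2 intermediate row(s).
Then INNER JOIN `papers t3` on map_id: keep only rows whose t2.map_id appears in t3.
Result: 1 row(s).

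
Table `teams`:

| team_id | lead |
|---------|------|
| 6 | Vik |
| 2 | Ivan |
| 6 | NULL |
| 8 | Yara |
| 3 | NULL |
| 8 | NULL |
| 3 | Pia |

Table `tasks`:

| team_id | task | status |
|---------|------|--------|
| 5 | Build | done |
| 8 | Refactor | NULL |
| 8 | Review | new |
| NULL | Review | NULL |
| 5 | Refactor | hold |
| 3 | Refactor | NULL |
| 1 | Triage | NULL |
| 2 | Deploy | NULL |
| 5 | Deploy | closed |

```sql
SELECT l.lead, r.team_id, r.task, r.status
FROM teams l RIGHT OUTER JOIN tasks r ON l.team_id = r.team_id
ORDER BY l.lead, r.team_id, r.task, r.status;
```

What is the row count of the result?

RIGHT JOIN keeps every row from `tasks`; unmatched rows get NULL for `teams`'s columns.
Matching on l.team_id = r.team_id. A NULL in a compared column never satisfies the condition.
- l (team_id=6) has no partner in r.
- l (team_id=2) pairs with 1 row(s) of r.
- l (team_id=6) has no partner in r.
- l (team_id=8) pairs with 2 row(s) of r.
- l (team_id=3) pairs with 1 row(s) of r.
- l (team_id=8) pairs with 2 row(s) of r.
- l (team_id=3) pairs with 1 row(s) of r.
- 5 row(s) from r found no l partner → padded with NULL.
Total: 7 matched + 5 padded = 12 rows.

12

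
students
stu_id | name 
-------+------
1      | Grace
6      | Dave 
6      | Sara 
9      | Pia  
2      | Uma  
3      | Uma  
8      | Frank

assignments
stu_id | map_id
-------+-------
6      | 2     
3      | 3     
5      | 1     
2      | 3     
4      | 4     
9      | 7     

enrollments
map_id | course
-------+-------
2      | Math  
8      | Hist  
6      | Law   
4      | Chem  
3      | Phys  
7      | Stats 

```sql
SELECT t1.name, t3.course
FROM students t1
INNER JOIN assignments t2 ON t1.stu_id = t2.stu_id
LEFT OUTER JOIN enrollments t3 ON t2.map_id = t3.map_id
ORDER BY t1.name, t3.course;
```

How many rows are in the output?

5

Step 1 — t1 INNER JOIN t2 on stu_id → 5 row(s).
Then LEFT JOIN `enrollments t3` on map_id: each of those 5 rows is kept; rows whose t2.map_id has no match in t3 get NULL for t3's columns.
Result: 5 row(s).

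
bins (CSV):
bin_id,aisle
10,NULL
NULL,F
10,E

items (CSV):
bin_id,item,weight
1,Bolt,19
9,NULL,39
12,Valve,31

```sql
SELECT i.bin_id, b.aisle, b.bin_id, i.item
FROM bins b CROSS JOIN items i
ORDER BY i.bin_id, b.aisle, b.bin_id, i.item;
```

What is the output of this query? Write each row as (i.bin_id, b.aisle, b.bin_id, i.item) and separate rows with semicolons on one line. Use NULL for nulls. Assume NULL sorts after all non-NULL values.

CROSS JOIN pairs every row of `bins` with every row of `items`: 3 × 3 = 9 rows.

(1, E, 10, Bolt); (1, F, NULL, Bolt); (1, NULL, 10, Bolt); (9, E, 10, NULL); (9, F, NULL, NULL); (9, NULL, 10, NULL); (12, E, 10, Valve); (12, F, NULL, Valve); (12, NULL, 10, Valve)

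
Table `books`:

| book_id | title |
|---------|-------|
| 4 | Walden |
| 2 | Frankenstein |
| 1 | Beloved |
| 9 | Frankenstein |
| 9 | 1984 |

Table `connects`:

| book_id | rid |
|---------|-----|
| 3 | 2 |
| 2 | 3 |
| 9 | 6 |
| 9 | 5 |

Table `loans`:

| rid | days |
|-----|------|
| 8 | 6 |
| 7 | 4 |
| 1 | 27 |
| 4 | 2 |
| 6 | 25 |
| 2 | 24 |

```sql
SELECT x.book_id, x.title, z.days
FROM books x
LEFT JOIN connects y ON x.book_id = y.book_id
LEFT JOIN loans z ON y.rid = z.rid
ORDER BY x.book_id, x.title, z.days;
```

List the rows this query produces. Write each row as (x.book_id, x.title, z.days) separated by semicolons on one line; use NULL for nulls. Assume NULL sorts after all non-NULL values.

(1, Beloved, NULL); (2, Frankenstein, NULL); (4, Walden, NULL); (9, 1984, 25); (9, 1984, NULL); (9, Frankenstein, 25); (9, Frankenstein, NULL)

Evaluate left to right. First `books x LEFT JOIN connects y` on book_id: 7 row(s).
Then LEFT JOIN `loans z` on rid: each of those 7 rows is kept; rows whose y.rid has no match in z get NULL for z's columns.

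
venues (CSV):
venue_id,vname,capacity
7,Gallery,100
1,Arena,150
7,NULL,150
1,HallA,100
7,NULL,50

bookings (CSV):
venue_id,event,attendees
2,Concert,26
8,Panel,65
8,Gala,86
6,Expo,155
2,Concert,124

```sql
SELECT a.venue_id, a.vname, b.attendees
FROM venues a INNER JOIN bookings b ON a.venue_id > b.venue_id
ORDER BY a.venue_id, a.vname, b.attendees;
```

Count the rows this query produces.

9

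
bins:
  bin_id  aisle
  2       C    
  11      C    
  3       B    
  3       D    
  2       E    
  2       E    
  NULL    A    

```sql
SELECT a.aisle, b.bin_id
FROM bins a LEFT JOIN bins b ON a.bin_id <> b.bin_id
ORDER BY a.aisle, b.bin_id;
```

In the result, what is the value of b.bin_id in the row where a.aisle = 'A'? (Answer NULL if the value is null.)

NULL

LEFT JOIN keeps every row from `bins a`; unmatched rows get NULL for `bins b`'s columns.
Matching on a.bin_id <> b.bin_id. A NULL in a compared column never satisfies the condition.
- a row (bin_id=2): matches 3 b row(s) → 3 output row(s).
- a row (bin_id=11): matches 5 b row(s) → 5 output row(s).
- a row (bin_id=3): matches 4 b row(s) → 4 output row(s).
- a row (bin_id=3): matches 4 b row(s) → 4 output row(s).
- a row (bin_id=2): matches 3 b row(s) → 3 output row(s).
- a row (bin_id=2): matches 3 b row(s) → 3 output row(s).
- a row (bin_id=NULL): no match → kept, b columns NULL.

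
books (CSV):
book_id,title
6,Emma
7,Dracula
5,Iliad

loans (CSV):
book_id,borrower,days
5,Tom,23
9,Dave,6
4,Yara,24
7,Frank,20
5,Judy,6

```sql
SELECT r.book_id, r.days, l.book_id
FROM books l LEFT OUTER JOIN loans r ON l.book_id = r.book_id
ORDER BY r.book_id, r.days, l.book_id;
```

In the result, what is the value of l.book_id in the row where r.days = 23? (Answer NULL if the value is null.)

LEFT JOIN keeps every row from `books`; unmatched rows get NULL for `loans`'s columns.
Matching on l.book_id = r.book_id.
Matched pairs: 3; unmatched l rows kept: 1.

5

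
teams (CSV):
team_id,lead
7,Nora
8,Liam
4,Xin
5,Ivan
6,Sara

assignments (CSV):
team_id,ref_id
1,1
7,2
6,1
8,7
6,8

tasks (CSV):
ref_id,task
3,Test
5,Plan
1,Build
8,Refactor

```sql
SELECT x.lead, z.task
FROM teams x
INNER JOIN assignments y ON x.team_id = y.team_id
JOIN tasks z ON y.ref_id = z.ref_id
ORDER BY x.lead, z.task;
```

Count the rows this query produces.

2

Joins associate left-to-right: teams INNER JOIN assignments on team_id gives 4 intermediate row(s).
Then INNER JOIN `tasks z` on ref_id: keep only rows whose y.ref_id appears in z.
Result: 2 row(s).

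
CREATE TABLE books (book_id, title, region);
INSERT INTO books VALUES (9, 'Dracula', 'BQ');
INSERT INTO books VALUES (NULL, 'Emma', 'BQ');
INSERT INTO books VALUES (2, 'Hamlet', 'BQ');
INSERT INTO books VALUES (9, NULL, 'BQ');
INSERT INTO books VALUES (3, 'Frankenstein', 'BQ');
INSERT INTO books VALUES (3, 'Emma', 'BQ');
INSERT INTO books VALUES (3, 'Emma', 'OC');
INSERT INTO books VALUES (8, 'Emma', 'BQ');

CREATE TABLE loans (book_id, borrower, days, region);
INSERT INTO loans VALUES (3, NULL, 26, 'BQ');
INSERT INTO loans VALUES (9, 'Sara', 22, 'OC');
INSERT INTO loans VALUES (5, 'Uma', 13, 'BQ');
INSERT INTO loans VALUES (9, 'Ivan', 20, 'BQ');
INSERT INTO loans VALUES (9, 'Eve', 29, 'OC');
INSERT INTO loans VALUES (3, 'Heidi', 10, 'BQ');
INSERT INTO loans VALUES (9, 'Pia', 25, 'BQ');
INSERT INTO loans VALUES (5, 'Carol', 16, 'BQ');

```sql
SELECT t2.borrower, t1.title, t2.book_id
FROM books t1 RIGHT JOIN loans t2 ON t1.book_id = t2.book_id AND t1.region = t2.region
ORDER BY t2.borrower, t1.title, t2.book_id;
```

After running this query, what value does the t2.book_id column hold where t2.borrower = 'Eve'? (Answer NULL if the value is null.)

9

RIGHT JOIN keeps every row from `loans`; unmatched rows get NULL for `books`'s columns.
Matching on t1.book_id = t2.book_id AND t1.region = t2.region. A NULL in a compared column never satisfies the condition.
Matched pairs: 8; unmatched t2 rows kept: 4.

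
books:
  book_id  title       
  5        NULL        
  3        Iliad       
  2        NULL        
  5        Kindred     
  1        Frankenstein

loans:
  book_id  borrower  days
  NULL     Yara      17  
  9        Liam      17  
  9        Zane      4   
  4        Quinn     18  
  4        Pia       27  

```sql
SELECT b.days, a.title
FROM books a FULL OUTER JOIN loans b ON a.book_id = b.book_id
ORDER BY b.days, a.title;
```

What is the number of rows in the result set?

10

FULL OUTER JOIN keeps every row from both sides; unmatched rows get NULL for the other side's columns.
Matching on a.book_id = b.book_id. A NULL in a compared column never satisfies the condition.
Matched pairs: 0; unmatched a rows kept: 5; unmatched b rows kept: 5.
Total: 0 matched + 10 padded = 10 rows.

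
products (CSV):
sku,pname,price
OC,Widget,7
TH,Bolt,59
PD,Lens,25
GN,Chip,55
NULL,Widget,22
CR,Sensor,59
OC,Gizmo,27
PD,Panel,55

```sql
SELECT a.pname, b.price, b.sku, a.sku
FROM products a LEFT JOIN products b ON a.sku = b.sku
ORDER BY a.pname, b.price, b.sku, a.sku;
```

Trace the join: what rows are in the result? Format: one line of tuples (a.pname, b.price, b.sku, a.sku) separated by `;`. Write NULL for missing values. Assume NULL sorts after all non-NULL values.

LEFT JOIN keeps every row from `products a`; unmatched rows get NULL for `products b`'s columns.
Matching on a.sku = b.sku. A NULL in a compared column never satisfies the condition.
- a row (sku=OC): matches 2 b row(s) → 2 output row(s).
- a row (sku=TH): matches 1 b row(s) → 1 output row(s).
- a row (sku=PD): matches 2 b row(s) → 2 output row(s).
- a row (sku=GN): matches 1 b row(s) → 1 output row(s).
- a row (sku=NULL): no match → kept, b columns NULL.
- a row (sku=CR): matches 1 b row(s) → 1 output row(s).
- a row (sku=OC): matches 2 b row(s) → 2 output row(s).
- a row (sku=PD): matches 2 b row(s) → 2 output row(s).

(Bolt, 59, TH, TH); (Chip, 55, GN, GN); (Gizmo, 7, OC, OC); (Gizmo, 27, OC, OC); (Lens, 25, PD, PD); (Lens, 55, PD, PD); (Panel, 25, PD, PD); (Panel, 55, PD, PD); (Sensor, 59, CR, CR); (Widget, 7, OC, OC); (Widget, 27, OC, OC); (Widget, NULL, NULL, NULL)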